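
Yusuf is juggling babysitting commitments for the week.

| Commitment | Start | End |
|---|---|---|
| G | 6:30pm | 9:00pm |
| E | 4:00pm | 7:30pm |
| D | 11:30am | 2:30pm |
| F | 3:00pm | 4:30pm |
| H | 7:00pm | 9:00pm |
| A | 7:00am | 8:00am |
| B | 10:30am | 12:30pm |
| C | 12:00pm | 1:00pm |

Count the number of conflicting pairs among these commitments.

7

Two intervals overlap when each starts before the other ends.
Sorted by start: A, B, D, C, F, E, G, H.
B starts after A ends, so nothing later overlaps A either.
D starts before B ends → B and D overlap.
C starts before B ends → B and C overlap.
F starts after B ends, so nothing later overlaps B either.
C starts before D ends → D and C overlap.
F starts after D ends, so nothing later overlaps D either.
F starts after C ends, so nothing later overlaps C either.
E starts before F ends → F and E overlap.
G starts after F ends, so nothing later overlaps F either.
G starts before E ends → E and G overlap.
H starts before E ends → E and H overlap.
H starts before G ends → G and H overlap.
Overlapping pairs: B & C, B & D, C & D, E & F, E & G, E & H, G & H — 7 in total.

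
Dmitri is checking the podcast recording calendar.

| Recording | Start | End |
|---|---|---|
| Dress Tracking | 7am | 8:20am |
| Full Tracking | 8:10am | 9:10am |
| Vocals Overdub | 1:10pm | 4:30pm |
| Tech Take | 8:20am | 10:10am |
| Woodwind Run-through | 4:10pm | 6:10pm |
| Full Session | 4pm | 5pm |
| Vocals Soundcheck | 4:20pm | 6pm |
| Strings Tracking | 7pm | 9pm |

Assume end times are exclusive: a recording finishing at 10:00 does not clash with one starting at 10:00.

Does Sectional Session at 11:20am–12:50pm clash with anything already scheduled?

No — it doesn't clash with anything

Dress Tracking: ends 8:20am at or before Sectional Session starts 11:20am → clear.
Full Tracking: ends 9:10am at or before Sectional Session starts 11:20am → clear.
Tech Take: ends 10:10am at or before Sectional Session starts 11:20am → clear.
Vocals Overdub: starts 1:10pm at or after Sectional Session ends 12:50pm → clear.
Full Session: starts 4pm at or after Sectional Session ends 12:50pm → clear.
Woodwind Run-through: starts 4:10pm at or after Sectional Session ends 12:50pm → clear.
Vocals Soundcheck: starts 4:20pm at or after Sectional Session ends 12:50pm → clear.
Strings Tracking: starts 7pm at or after Sectional Session ends 12:50pm → clear.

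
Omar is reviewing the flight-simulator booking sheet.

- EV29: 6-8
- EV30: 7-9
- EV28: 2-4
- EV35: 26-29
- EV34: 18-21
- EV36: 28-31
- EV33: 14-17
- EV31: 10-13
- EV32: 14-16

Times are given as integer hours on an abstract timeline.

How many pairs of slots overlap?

3

Sorted by start: EV28, EV29, EV30, EV31, EV32, EV33, EV34, EV35, EV36.
EV29 starts after EV28 ends; EV28 is clear from here.
EV30 starts before EV29 ends → EV29 and EV30 overlap.
EV31 starts after EV29 ends; EV29 is clear from here.
EV31 starts after EV30 ends; EV30 is clear from here.
EV32 starts after EV31 ends; EV31 is clear from here.
EV33 starts before EV32 ends → EV32 and EV33 overlap.
EV34 starts after EV32 ends; EV32 is clear from here.
EV34 starts after EV33 ends; EV33 is clear from here.
EV35 starts after EV34 ends; EV34 is clear from here.
EV36 starts before EV35 ends → EV35 and EV36 overlap.
Overlapping pairs: EV29 & EV30, EV32 & EV33, EV35 & EV36 — 3 in total.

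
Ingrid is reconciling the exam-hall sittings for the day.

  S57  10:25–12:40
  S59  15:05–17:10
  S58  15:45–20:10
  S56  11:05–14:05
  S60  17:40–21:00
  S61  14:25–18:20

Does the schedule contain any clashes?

Yes

Sorted by start: S57, S56, S61, S59, S58, S60.
S56 starts before S57 ends → S57 and S56 overlap.
That's a conflict, so the schedule is not conflict-free.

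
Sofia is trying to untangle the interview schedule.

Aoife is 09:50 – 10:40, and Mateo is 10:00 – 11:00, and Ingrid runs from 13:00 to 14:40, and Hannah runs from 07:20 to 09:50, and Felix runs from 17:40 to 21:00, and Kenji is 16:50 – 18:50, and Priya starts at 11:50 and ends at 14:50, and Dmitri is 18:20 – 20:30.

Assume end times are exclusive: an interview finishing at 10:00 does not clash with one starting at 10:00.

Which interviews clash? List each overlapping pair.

Sorted by start: Hannah, Aoife, Mateo, Priya, Ingrid, Kenji, Felix, Dmitri.
Aoife starts exactly when Hannah ends (back-to-back, no overlap), so nothing later overlaps Hannah either.
Mateo starts before Aoife ends → Aoife and Mateo overlap.
Priya starts after Aoife ends, so nothing later overlaps Aoife either.
Priya starts after Mateo ends, so nothing later overlaps Mateo either.
Ingrid starts before Priya ends → Priya and Ingrid overlap.
Kenji starts after Priya ends, so nothing later overlaps Priya either.
Kenji starts after Ingrid ends, so nothing later overlaps Ingrid either.
Felix starts before Kenji ends → Kenji and Felix overlap.
Dmitri starts before Kenji ends → Kenji and Dmitri overlap.
Dmitri starts before Felix ends → Felix and Dmitri overlap.

Aoife & Mateo, Dmitri & Felix, Dmitri & Kenji, Felix & Kenji, Ingrid & Priya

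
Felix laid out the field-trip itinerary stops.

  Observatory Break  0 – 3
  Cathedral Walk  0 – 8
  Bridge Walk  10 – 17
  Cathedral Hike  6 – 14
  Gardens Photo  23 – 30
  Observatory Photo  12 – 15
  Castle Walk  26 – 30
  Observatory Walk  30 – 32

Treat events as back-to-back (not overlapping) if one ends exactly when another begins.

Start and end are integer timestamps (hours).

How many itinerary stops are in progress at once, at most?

3

Walk through starts and ends in time order (an end at T is processed before a start at T):
0 start Cathedral Walk → 1
0 start Observatory Break → 2
3 end Observatory Break → 1
6 start Cathedral Hike → 2
8 end Cathedral Walk → 1
10 start Bridge Walk → 2
12 start Observatory Photo → 3
14 end Cathedral Hike → 2
15 end Observatory Photo → 1
17 end Bridge Walk → 0
23 start Gardens Photo → 1
26 start Castle Walk → 2
30 end Castle Walk → 1
30 end Gardens Photo → 0
30 start Observatory Walk → 1
32 end Observatory Walk → 0
Peak is 3, at 12 (Bridge Walk, Cathedral Hike, Observatory Photo).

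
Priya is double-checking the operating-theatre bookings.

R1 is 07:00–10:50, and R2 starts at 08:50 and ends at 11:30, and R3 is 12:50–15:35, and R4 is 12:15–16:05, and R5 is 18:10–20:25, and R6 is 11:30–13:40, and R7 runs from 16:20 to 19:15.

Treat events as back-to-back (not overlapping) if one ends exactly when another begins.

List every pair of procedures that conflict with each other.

R1 & R2, R3 & R4, R3 & R6, R4 & R6, R5 & R7

Sorted by start: R1, R2, R6, R4, R3, R7, R5.
R2 starts before R1 ends → R1 and R2 overlap.
R6 starts after R1 ends; R1 is clear from here.
R6 starts exactly when R2 ends (back-to-back, no overlap); R2 is clear from here.
R4 starts before R6 ends → R6 and R4 overlap.
R3 starts before R6 ends → R6 and R3 overlap.
R7 starts after R6 ends; R6 is clear from here.
R3 starts before R4 ends → R4 and R3 overlap.
R7 starts after R4 ends; R4 is clear from here.
R7 starts after R3 ends; R3 is clear from here.
R5 starts before R7 ends → R7 and R5 overlap.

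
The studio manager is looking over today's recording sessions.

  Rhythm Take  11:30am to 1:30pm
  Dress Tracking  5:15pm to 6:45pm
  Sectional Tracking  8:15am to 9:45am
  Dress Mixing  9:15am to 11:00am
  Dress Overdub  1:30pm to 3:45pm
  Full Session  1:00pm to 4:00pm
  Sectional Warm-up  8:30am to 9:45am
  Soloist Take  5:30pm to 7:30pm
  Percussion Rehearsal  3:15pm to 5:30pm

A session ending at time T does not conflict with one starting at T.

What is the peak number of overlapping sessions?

Sweep the timeline, counting +1 at each start and −1 at each end (ends before starts at a tie):
8:15am start Sectional Tracking → 1
8:30am start Sectional Warm-up → 2
9:15am start Dress Mixing → 3
9:45am end Sectional Tracking → 2
9:45am end Sectional Warm-up → 1
11:00am end Dress Mixing → 0
11:30am start Rhythm Take → 1
1:00pm start Full Session → 2
1:30pm end Rhythm Take → 1
1:30pm start Dress Overdub → 2
3:15pm start Percussion Rehearsal → 3
3:45pm end Dress Overdub → 2
4:00pm end Full Session → 1
5:15pm start Dress Tracking → 2
5:30pm end Percussion Rehearsal → 1
5:30pm start Soloist Take → 2
6:45pm end Dress Tracking → 1
7:30pm end Soloist Take → 0
Peak is 3, at 9:15am (Dress Mixing, Sectional Tracking, Sectional Warm-up).

3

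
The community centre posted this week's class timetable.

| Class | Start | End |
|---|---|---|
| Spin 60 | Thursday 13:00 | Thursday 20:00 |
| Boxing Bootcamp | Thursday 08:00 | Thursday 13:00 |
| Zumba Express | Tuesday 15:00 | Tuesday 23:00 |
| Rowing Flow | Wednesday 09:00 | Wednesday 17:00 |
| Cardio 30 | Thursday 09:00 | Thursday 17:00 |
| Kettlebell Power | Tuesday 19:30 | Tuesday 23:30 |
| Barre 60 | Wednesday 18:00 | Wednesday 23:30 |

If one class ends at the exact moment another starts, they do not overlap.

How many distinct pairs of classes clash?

Sorted by start: Zumba Express, Kettlebell Power, Rowing Flow, Barre 60, Boxing Bootcamp, Cardio 30, Spin 60.
Kettlebell Power starts before Zumba Express ends → Zumba Express and Kettlebell Power overlap.
Rowing Flow starts after Zumba Express ends — done with Zumba Express.
Rowing Flow starts after Kettlebell Power ends — done with Kettlebell Power.
Barre 60 starts after Rowing Flow ends — done with Rowing Flow.
Boxing Bootcamp starts after Barre 60 ends — done with Barre 60.
Cardio 30 starts before Boxing Bootcamp ends → Boxing Bootcamp and Cardio 30 overlap.
Spin 60 starts exactly when Boxing Bootcamp ends (back-to-back, no overlap).
Spin 60 starts before Cardio 30 ends → Cardio 30 and Spin 60 overlap.
Overlapping pairs: Boxing Bootcamp & Cardio 30, Cardio 30 & Spin 60, Kettlebell Power & Zumba Express — 3 in total.

3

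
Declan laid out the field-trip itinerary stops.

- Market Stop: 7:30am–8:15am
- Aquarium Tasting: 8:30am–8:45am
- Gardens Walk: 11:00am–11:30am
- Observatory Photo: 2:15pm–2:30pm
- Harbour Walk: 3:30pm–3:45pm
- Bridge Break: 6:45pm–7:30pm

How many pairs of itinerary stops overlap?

0

Sorted by start: Market Stop, Aquarium Tasting, Gardens Walk, Observatory Photo, Harbour Walk, Bridge Break.
Aquarium Tasting starts after Market Stop ends, so Market Stop has no further overlaps.
Gardens Walk starts after Aquarium Tasting ends, so Aquarium Tasting has no further overlaps.
Observatory Photo starts after Gardens Walk ends, so Gardens Walk has no further overlaps.
Harbour Walk starts after Observatory Photo ends, so Observatory Photo has no further overlaps.
Bridge Break starts after Harbour Walk ends.
No pair overlaps.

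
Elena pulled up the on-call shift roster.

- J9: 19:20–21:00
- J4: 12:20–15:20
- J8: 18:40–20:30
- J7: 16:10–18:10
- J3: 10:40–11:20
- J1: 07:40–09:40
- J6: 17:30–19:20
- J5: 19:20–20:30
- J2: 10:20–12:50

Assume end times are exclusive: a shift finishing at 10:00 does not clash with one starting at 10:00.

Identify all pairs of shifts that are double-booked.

J2 & J3, J2 & J4, J5 & J8, J5 & J9, J6 & J7, J6 & J8, J8 & J9

Sorted by start: J1, J2, J3, J4, J7, J6, J8, J5, J9.
J2 starts after J1 ends; J1 is clear from here.
J3 starts before J2 ends → J2 and J3 overlap.
J4 starts before J2 ends → J2 and J4 overlap.
J7 starts after J2 ends; J2 is clear from here.
J4 starts after J3 ends; J3 is clear from here.
J7 starts after J4 ends; J4 is clear from here.
J6 starts before J7 ends → J7 and J6 overlap.
J8 starts after J7 ends; J7 is clear from here.
J8 starts before J6 ends → J6 and J8 overlap.
J5 starts exactly when J6 ends (back-to-back, no overlap); J6 is clear from here.
J5 starts before J8 ends → J8 and J5 overlap.
J9 starts before J8 ends → J8 and J9 overlap.
J9 starts before J5 ends → J5 and J9 overlap.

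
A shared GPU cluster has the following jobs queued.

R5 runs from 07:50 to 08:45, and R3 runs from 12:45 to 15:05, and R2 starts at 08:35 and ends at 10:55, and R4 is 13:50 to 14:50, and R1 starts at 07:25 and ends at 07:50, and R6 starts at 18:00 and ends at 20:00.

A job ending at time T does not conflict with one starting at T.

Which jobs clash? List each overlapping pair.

Sorted by start: R1, R5, R2, R3, R4, R6.
R5 starts exactly when R1 ends (back-to-back, no overlap), so R1 has no further overlaps.
R2 starts before R5 ends → R5 and R2 overlap.
R3 starts after R5 ends, so R5 has no further overlaps.
R3 starts after R2 ends, so R2 has no further overlaps.
R4 starts before R3 ends → R3 and R4 overlap.
R6 starts after R3 ends.
R6 starts after R4 ends.

R2 & R5, R3 & R4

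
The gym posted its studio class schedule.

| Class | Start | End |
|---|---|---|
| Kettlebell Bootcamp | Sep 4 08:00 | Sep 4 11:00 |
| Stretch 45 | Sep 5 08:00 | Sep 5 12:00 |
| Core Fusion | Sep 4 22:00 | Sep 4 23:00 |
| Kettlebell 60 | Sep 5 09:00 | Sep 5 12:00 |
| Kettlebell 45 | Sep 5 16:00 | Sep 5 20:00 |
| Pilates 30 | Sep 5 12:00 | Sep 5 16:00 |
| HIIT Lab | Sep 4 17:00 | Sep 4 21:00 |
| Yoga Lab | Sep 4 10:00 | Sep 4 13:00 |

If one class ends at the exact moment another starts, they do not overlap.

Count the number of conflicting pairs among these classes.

2

Check each pair: they overlap iff neither finishes before the other starts.
Sorted by start: Kettlebell Bootcamp, Yoga Lab, HIIT Lab, Core Fusion, Stretch 45, Kettlebell 60, Pilates 30, Kettlebell 45.
Yoga Lab starts before Kettlebell Bootcamp ends → Kettlebell Bootcamp and Yoga Lab overlap.
HIIT Lab starts after Kettlebell Bootcamp ends — done with Kettlebell Bootcamp.
HIIT Lab starts after Yoga Lab ends — done with Yoga Lab.
Core Fusion starts after HIIT Lab ends — done with HIIT Lab.
Stretch 45 starts after Core Fusion ends — done with Core Fusion.
Kettlebell 60 starts before Stretch 45 ends → Stretch 45 and Kettlebell 60 overlap.
Pilates 30 starts exactly when Stretch 45 ends (back-to-back, no overlap) — done with Stretch 45.
Pilates 30 starts exactly when Kettlebell 60 ends (back-to-back, no overlap) — done with Kettlebell 60.
Kettlebell 45 starts exactly when Pilates 30 ends (back-to-back, no overlap).
Overlapping pairs: Kettlebell 60 & Stretch 45, Kettlebell Bootcamp & Yoga Lab — 2 in total.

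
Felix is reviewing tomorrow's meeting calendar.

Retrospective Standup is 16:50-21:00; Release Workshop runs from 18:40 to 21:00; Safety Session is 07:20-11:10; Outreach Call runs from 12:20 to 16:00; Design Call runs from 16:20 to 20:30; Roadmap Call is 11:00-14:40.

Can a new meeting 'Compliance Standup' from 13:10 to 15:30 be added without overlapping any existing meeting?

Safety Session: ends 11:10 at or before Compliance Standup starts 13:10 → clear.
Roadmap Call: starts 11:00 before Compliance Standup ends 15:30, and ends 14:40 after Compliance Standup starts 13:10 → overlap.
Outreach Call: starts 12:20 before Compliance Standup ends 15:30, and ends 16:00 after Compliance Standup starts 13:10 → overlap.
Design Call: starts 16:20 at or after Compliance Standup ends 15:30 → clear.
Retrospective Standup: starts 16:50 at or after Compliance Standup ends 15:30 → clear.
Release Workshop: starts 18:40 at or after Compliance Standup ends 15:30 → clear.
Compliance Standup overlaps Outreach Call, Roadmap Call.

No — it overlaps Outreach Call, Roadmap Call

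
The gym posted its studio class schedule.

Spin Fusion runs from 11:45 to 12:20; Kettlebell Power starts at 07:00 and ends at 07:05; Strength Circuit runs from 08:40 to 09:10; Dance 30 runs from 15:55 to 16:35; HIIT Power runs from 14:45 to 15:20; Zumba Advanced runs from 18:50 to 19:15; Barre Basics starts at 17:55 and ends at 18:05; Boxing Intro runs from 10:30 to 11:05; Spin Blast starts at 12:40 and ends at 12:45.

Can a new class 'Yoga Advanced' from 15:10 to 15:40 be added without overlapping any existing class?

Kettlebell Power: ends 07:05 at or before Yoga Advanced starts 15:10 → clear.
Strength Circuit: ends 09:10 at or before Yoga Advanced starts 15:10 → clear.
Boxing Intro: ends 11:05 at or before Yoga Advanced starts 15:10 → clear.
Spin Fusion: ends 12:20 at or before Yoga Advanced starts 15:10 → clear.
Spin Blast: ends 12:45 at or before Yoga Advanced starts 15:10 → clear.
HIIT Power: starts 14:45 before Yoga Advanced ends 15:40, and ends 15:20 after Yoga Advanced starts 15:10 → overlap.
Dance 30: starts 15:55 at or after Yoga Advanced ends 15:40 → clear.
Barre Basics: starts 17:55 at or after Yoga Advanced ends 15:40 → clear.
Zumba Advanced: starts 18:50 at or after Yoga Advanced ends 15:40 → clear.
Yoga Advanced overlaps HIIT Power.

No — it overlaps HIIT Power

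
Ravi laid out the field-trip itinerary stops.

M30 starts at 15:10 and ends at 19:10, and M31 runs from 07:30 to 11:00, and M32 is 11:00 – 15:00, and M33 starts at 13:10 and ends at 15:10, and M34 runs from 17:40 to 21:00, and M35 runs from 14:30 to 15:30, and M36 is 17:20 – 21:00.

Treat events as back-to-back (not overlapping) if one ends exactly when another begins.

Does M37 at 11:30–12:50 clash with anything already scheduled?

Yes — it overlaps M32

M31: ends 11:00 at or before M37 starts 11:30 → clear.
M32: starts 11:00 before M37 ends 12:50, and ends 15:00 after M37 starts 11:30 → overlap.
M33: starts 13:10 at or after M37 ends 12:50 → clear.
M35: starts 14:30 at or after M37 ends 12:50 → clear.
M30: starts 15:10 at or after M37 ends 12:50 → clear.
M36: starts 17:20 at or after M37 ends 12:50 → clear.
M34: starts 17:40 at or after M37 ends 12:50 → clear.
M37 overlaps M32.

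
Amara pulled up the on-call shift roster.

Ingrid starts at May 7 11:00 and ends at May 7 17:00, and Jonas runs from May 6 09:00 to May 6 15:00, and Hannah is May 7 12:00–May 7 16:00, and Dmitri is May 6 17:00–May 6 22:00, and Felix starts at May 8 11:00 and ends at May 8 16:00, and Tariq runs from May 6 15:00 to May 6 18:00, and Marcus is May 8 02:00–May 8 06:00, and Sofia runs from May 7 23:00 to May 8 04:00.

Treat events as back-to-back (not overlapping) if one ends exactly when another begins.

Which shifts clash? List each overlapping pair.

Sorted by start: Jonas, Tariq, Dmitri, Ingrid, Hannah, Sofia, Marcus, Felix.
Tariq starts exactly when Jonas ends (back-to-back, no overlap), so nothing later overlaps Jonas either.
Dmitri starts before Tariq ends → Tariq and Dmitri overlap.
Ingrid starts after Tariq ends, so nothing later overlaps Tariq either.
Ingrid starts after Dmitri ends, so nothing later overlaps Dmitri either.
Hannah starts before Ingrid ends → Ingrid and Hannah overlap.
Sofia starts after Ingrid ends, so nothing later overlaps Ingrid either.
Sofia starts after Hannah ends, so nothing later overlaps Hannah either.
Marcus starts before Sofia ends → Sofia and Marcus overlap.
Felix starts after Sofia ends.
Felix starts after Marcus ends.

Dmitri & Tariq, Hannah & Ingrid, Marcus & Sofia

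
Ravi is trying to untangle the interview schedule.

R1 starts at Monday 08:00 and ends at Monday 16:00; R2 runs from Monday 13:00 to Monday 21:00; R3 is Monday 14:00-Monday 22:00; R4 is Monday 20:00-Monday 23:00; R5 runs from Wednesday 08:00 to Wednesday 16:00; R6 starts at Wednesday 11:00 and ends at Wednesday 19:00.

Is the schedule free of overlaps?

No

Sorted by start: R1, R2, R3, R4, R5, R6.
R2 starts before R1 ends → R1 and R2 overlap.
That's a conflict, so the schedule is not conflict-free.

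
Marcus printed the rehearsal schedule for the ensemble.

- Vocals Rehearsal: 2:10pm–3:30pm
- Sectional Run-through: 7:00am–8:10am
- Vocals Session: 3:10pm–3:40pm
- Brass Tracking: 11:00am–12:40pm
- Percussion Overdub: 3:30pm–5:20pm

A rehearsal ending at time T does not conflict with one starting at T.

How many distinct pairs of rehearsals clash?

Sorted by start: Sectional Run-through, Brass Tracking, Vocals Rehearsal, Vocals Session, Percussion Overdub.
Brass Tracking starts after Sectional Run-through ends — done with Sectional Run-through.
Vocals Rehearsal starts after Brass Tracking ends — done with Brass Tracking.
Vocals Session starts before Vocals Rehearsal ends → Vocals Rehearsal and Vocals Session overlap.
Percussion Overdub starts exactly when Vocals Rehearsal ends (back-to-back, no overlap).
Percussion Overdub starts before Vocals Session ends → Vocals Session and Percussion Overdub overlap.
Overlapping pairs: Percussion Overdub & Vocals Session, Vocals Rehearsal & Vocals Session — 2 in total.

2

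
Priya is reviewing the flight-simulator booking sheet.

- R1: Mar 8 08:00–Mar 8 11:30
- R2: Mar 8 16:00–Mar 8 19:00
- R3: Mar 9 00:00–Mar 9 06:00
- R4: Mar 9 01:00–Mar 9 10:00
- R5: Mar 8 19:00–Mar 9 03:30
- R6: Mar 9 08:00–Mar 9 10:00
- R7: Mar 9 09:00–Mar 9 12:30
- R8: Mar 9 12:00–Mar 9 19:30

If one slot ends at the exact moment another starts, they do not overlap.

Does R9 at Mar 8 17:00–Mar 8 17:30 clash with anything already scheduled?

Yes — it overlaps R2

R1: ends Mar 8 11:30 at or before R9 starts Mar 8 17:00 → clear.
R2: starts Mar 8 16:00 before R9 ends Mar 8 17:30, and ends Mar 8 19:00 after R9 starts Mar 8 17:00 → overlap.
R5: starts Mar 8 19:00 at or after R9 ends Mar 8 17:30 → clear.
R3: starts Mar 9 00:00 at or after R9 ends Mar 8 17:30 → clear.
R4: starts Mar 9 01:00 at or after R9 ends Mar 8 17:30 → clear.
R6: starts Mar 9 08:00 at or after R9 ends Mar 8 17:30 → clear.
R7: starts Mar 9 09:00 at or after R9 ends Mar 8 17:30 → clear.
R8: starts Mar 9 12:00 at or after R9 ends Mar 8 17:30 → clear.
R9 overlaps R2.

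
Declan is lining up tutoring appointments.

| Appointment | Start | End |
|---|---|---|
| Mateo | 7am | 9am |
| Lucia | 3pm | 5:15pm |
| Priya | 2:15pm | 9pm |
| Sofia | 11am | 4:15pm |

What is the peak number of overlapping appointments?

3

Sweep the timeline, counting +1 at each start and −1 at each end (ends before starts at a tie):
7am start Mateo → 1
9am end Mateo → 0
11am start Sofia → 1
2:15pm start Priya → 2
3pm start Lucia → 3
4:15pm end Sofia → 2
5:15pm end Lucia → 1
9pm end Priya → 0
Peak is 3, at 3pm (Lucia, Priya, Sofia).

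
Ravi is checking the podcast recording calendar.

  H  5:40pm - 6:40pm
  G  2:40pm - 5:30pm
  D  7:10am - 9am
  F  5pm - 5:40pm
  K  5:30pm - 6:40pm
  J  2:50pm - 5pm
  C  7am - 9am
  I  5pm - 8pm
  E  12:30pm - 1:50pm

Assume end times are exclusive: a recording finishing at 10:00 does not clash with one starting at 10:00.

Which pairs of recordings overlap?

C & D, F & G, F & I, F & K, G & I, G & J, H & I, H & K, I & K

Sorted by start: C, D, E, G, J, F, I, K, H.
D starts before C ends → C and D overlap.
E starts after C ends; C is clear from here.
E starts after D ends; D is clear from here.
G starts after E ends; E is clear from here.
J starts before G ends → G and J overlap.
F starts before G ends → G and F overlap.
I starts before G ends → G and I overlap.
K starts exactly when G ends (back-to-back, no overlap); G is clear from here.
F starts exactly when J ends (back-to-back, no overlap); J is clear from here.
I starts before F ends → F and I overlap.
K starts before F ends → F and K overlap.
H starts exactly when F ends (back-to-back, no overlap).
K starts before I ends → I and K overlap.
H starts before I ends → I and H overlap.
H starts before K ends → K and H overlap.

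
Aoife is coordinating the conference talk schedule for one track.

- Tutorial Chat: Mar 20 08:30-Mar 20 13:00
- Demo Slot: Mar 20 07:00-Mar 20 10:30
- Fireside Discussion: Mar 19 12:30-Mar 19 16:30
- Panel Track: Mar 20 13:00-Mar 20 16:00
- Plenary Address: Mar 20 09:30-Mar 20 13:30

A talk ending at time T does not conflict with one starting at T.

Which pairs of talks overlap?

Sorted by start: Fireside Discussion, Demo Slot, Tutorial Chat, Plenary Address, Panel Track.
Demo Slot starts after Fireside Discussion ends, so Fireside Discussion has no further overlaps.
Tutorial Chat starts before Demo Slot ends → Demo Slot and Tutorial Chat overlap.
Plenary Address starts before Demo Slot ends → Demo Slot and Plenary Address overlap.
Panel Track starts after Demo Slot ends.
Plenary Address starts before Tutorial Chat ends → Tutorial Chat and Plenary Address overlap.
Panel Track starts exactly when Tutorial Chat ends (back-to-back, no overlap).
Panel Track starts before Plenary Address ends → Plenary Address and Panel Track overlap.

Demo Slot & Plenary Address, Demo Slot & Tutorial Chat, Panel Track & Plenary Address, Plenary Address & Tutorial Chat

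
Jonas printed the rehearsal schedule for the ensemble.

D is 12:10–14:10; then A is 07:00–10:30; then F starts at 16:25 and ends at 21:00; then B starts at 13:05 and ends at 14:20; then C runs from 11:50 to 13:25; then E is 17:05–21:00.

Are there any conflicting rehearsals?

Yes

Check each pair: they overlap iff neither finishes before the other starts.
Sorted by start: A, C, D, B, F, E.
C starts after A ends; A is clear from here.
D starts before C ends → C and D overlap.
That's a conflict, so the schedule is not conflict-free.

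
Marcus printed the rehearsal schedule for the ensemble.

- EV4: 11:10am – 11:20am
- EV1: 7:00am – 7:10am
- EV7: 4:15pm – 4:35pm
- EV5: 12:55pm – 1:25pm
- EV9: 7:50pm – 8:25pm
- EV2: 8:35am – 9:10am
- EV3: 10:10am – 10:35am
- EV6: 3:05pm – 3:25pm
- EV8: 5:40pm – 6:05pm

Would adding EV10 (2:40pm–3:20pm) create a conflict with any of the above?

Yes — it overlaps EV6

EV1: ends 7:10am at or before EV10 starts 2:40pm → clear.
EV2: ends 9:10am at or before EV10 starts 2:40pm → clear.
EV3: ends 10:35am at or before EV10 starts 2:40pm → clear.
EV4: ends 11:20am at or before EV10 starts 2:40pm → clear.
EV5: ends 1:25pm at or before EV10 starts 2:40pm → clear.
EV6: starts 3:05pm before EV10 ends 3:20pm, and ends 3:25pm after EV10 starts 2:40pm → overlap.
EV7: starts 4:15pm at or after EV10 ends 3:20pm → clear.
EV8: starts 5:40pm at or after EV10 ends 3:20pm → clear.
EV9: starts 7:50pm at or after EV10 ends 3:20pm → clear.
EV10 overlaps EV6.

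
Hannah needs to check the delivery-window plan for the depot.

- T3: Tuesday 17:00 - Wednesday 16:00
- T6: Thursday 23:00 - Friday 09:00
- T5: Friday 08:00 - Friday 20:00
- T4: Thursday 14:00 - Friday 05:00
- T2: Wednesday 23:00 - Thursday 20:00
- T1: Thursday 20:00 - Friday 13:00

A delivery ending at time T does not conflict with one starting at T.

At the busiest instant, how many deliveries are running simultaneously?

Walk through starts and ends in time order (an end at T is processed before a start at T):
Tuesday 17:00 start T3 → 1
Wednesday 16:00 end T3 → 0
Wednesday 23:00 start T2 → 1
Thursday 14:00 start T4 → 2
Thursday 20:00 end T2 → 1
Thursday 20:00 start T1 → 2
Thursday 23:00 start T6 → 3
Friday 05:00 end T4 → 2
Friday 08:00 start T5 → 3
Friday 09:00 end T6 → 2
Friday 13:00 end T1 → 1
Friday 20:00 end T5 → 0
Peak is 3, at Thursday 23:00 (T1, T4, T6).

3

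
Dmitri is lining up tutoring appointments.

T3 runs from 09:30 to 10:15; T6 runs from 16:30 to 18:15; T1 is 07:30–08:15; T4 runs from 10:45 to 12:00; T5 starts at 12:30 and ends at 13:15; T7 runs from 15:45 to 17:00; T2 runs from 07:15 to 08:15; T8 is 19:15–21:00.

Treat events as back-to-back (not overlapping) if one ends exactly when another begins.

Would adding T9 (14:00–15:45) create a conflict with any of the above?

No — it doesn't clash with anything

T2: ends 08:15 at or before T9 starts 14:00 → clear.
T1: ends 08:15 at or before T9 starts 14:00 → clear.
T3: ends 10:15 at or before T9 starts 14:00 → clear.
T4: ends 12:00 at or before T9 starts 14:00 → clear.
T5: ends 13:15 at or before T9 starts 14:00 → clear.
T7: starts 15:45 at or after T9 ends 15:45 → clear.
T6: starts 16:30 at or after T9 ends 15:45 → clear.
T8: starts 19:15 at or after T9 ends 15:45 → clear.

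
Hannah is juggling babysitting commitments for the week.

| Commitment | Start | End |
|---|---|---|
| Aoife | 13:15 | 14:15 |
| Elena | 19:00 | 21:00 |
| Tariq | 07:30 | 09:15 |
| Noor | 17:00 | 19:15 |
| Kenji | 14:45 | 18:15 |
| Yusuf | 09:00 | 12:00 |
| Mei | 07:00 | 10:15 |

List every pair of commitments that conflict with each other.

Two intervals overlap when each starts before the other ends.
Sorted by start: Mei, Tariq, Yusuf, Aoife, Kenji, Noor, Elena.
Tariq starts before Mei ends → Mei and Tariq overlap.
Yusuf starts before Mei ends → Mei and Yusuf overlap.
Aoife starts after Mei ends, so Mei has no further overlaps.
Yusuf starts before Tariq ends → Tariq and Yusuf overlap.
Aoife starts after Tariq ends, so Tariq has no further overlaps.
Aoife starts after Yusuf ends, so Yusuf has no further overlaps.
Kenji starts after Aoife ends, so Aoife has no further overlaps.
Noor starts before Kenji ends → Kenji and Noor overlap.
Elena starts after Kenji ends.
Elena starts before Noor ends → Noor and Elena overlap.

Elena & Noor, Kenji & Noor, Mei & Tariq, Mei & Yusuf, Tariq & Yusuf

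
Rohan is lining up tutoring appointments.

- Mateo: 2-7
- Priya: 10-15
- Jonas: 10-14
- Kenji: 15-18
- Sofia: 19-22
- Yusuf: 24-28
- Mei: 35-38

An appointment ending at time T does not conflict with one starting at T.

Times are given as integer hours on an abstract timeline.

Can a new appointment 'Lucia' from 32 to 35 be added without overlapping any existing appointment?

Yes — the slot is free

Mateo: ends 7 at or before Lucia starts 32 → clear.
Priya: ends 15 at or before Lucia starts 32 → clear.
Jonas: ends 14 at or before Lucia starts 32 → clear.
Kenji: ends 18 at or before Lucia starts 32 → clear.
Sofia: ends 22 at or before Lucia starts 32 → clear.
Yusuf: ends 28 at or before Lucia starts 32 → clear.
Mei: starts 35 at or after Lucia ends 35 → clear.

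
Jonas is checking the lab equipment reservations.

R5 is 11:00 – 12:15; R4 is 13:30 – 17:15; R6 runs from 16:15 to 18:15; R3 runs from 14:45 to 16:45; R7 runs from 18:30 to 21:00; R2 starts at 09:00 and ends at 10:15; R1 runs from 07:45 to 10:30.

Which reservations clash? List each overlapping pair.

R1 & R2, R3 & R4, R3 & R6, R4 & R6

Sorted by start: R1, R2, R5, R4, R3, R6, R7.
R2 starts before R1 ends → R1 and R2 overlap.
R5 starts after R1 ends — done with R1.
R5 starts after R2 ends — done with R2.
R4 starts after R5 ends — done with R5.
R3 starts before R4 ends → R4 and R3 overlap.
R6 starts before R4 ends → R4 and R6 overlap.
R7 starts after R4 ends.
R6 starts before R3 ends → R3 and R6 overlap.
R7 starts after R3 ends.
R7 starts after R6 ends.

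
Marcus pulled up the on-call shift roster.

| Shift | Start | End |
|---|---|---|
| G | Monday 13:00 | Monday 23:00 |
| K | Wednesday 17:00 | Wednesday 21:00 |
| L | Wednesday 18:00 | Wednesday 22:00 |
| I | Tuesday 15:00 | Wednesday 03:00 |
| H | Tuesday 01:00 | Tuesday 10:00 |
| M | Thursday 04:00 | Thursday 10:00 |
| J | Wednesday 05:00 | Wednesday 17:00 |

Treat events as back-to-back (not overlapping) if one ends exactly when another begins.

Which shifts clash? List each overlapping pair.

K & L

Sorted by start: G, H, I, J, K, L, M.
H starts after G ends, so nothing later overlaps G either.
I starts after H ends, so nothing later overlaps H either.
J starts after I ends, so nothing later overlaps I either.
K starts exactly when J ends (back-to-back, no overlap), so nothing later overlaps J either.
L starts before K ends → K and L overlap.
M starts after K ends.
M starts after L ends.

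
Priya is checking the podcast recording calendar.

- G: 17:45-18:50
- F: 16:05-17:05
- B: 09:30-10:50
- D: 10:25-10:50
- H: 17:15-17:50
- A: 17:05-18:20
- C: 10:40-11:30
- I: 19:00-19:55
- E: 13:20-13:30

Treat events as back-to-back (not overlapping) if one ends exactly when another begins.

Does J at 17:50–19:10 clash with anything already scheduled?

Yes — it overlaps A, G, I

B: ends 10:50 at or before J starts 17:50 → clear.
D: ends 10:50 at or before J starts 17:50 → clear.
C: ends 11:30 at or before J starts 17:50 → clear.
E: ends 13:30 at or before J starts 17:50 → clear.
F: ends 17:05 at or before J starts 17:50 → clear.
A: starts 17:05 before J ends 19:10, and ends 18:20 after J starts 17:50 → overlap.
H: ends 17:50 at or before J starts 17:50 → clear.
G: starts 17:45 before J ends 19:10, and ends 18:50 after J starts 17:50 → overlap.
I: starts 19:00 before J ends 19:10, and ends 19:55 after J starts 17:50 → overlap.
J overlaps A, G, I.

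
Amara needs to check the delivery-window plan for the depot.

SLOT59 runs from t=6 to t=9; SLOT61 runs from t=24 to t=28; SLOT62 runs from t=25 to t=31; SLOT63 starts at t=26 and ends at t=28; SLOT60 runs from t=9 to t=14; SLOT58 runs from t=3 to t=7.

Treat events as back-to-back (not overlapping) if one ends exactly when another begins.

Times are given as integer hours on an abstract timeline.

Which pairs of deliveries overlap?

Check each pair: they overlap iff neither finishes before the other starts.
Sorted by start: SLOT58, SLOT59, SLOT60, SLOT61, SLOT62, SLOT63.
SLOT59 starts before SLOT58 ends → SLOT58 and SLOT59 overlap.
SLOT60 starts after SLOT58 ends, so SLOT58 has no further overlaps.
SLOT60 starts exactly when SLOT59 ends (back-to-back, no overlap), so SLOT59 has no further overlaps.
SLOT61 starts after SLOT60 ends, so SLOT60 has no further overlaps.
SLOT62 starts before SLOT61 ends → SLOT61 and SLOT62 overlap.
SLOT63 starts before SLOT61 ends → SLOT61 and SLOT63 overlap.
SLOT63 starts before SLOT62 ends → SLOT62 and SLOT63 overlap.

SLOT58 & SLOT59, SLOT61 & SLOT62, SLOT61 & SLOT63, SLOT62 & SLOT63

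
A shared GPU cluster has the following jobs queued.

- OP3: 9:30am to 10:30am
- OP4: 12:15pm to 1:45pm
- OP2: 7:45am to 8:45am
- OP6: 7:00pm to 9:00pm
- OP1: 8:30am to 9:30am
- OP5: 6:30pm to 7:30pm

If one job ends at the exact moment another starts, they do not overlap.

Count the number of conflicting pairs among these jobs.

2

Sorted by start: OP2, OP1, OP3, OP4, OP5, OP6.
OP1 starts before OP2 ends → OP2 and OP1 overlap.
OP3 starts after OP2 ends, so nothing later overlaps OP2 either.
OP3 starts exactly when OP1 ends (back-to-back, no overlap), so nothing later overlaps OP1 either.
OP4 starts after OP3 ends, so nothing later overlaps OP3 either.
OP5 starts after OP4 ends, so nothing later overlaps OP4 either.
OP6 starts before OP5 ends → OP5 and OP6 overlap.
Overlapping pairs: OP1 & OP2, OP5 & OP6 — 2 in total.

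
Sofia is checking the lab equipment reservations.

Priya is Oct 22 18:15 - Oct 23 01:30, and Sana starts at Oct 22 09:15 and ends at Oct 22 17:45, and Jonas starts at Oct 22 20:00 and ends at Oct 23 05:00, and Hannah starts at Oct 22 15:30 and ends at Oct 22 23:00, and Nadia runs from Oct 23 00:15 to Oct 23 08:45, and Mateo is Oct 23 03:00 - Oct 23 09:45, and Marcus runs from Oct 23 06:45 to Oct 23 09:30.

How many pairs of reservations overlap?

10

Sorted by start: Sana, Hannah, Priya, Jonas, Nadia, Mateo, Marcus.
Hannah starts before Sana ends → Sana and Hannah overlap.
Priya starts after Sana ends — done with Sana.
Priya starts before Hannah ends → Hannah and Priya overlap.
Jonas starts before Hannah ends → Hannah and Jonas overlap.
Nadia starts after Hannah ends — done with Hannah.
Jonas starts before Priya ends → Priya and Jonas overlap.
Nadia starts before Priya ends → Priya and Nadia overlap.
Mateo starts after Priya ends — done with Priya.
Nadia starts before Jonas ends → Jonas and Nadia overlap.
Mateo starts before Jonas ends → Jonas and Mateo overlap.
Marcus starts after Jonas ends.
Mateo starts before Nadia ends → Nadia and Mateo overlap.
Marcus starts before Nadia ends → Nadia and Marcus overlap.
Marcus starts before Mateo ends → Mateo and Marcus overlap.
Overlapping pairs: Hannah & Jonas, Hannah & Priya, Hannah & Sana, Jonas & Mateo, Jonas & Nadia, Jonas & Priya, Marcus & Mateo, Marcus & Nadia, Mateo & Nadia, Nadia & Priya — 10 in total.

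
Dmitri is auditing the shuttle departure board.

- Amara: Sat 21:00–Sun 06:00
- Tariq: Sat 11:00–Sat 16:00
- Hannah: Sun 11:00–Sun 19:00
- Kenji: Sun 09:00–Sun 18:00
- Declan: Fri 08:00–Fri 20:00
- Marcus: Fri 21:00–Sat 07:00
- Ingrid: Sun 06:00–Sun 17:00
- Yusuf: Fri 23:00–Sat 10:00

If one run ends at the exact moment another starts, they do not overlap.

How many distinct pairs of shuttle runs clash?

Sorted by start: Declan, Marcus, Yusuf, Tariq, Amara, Ingrid, Kenji, Hannah.
Marcus starts after Declan ends; Declan is clear from here.
Yusuf starts before Marcus ends → Marcus and Yusuf overlap.
Tariq starts after Marcus ends; Marcus is clear from here.
Tariq starts after Yusuf ends; Yusuf is clear from here.
Amara starts after Tariq ends; Tariq is clear from here.
Ingrid starts exactly when Amara ends (back-to-back, no overlap); Amara is clear from here.
Kenji starts before Ingrid ends → Ingrid and Kenji overlap.
Hannah starts before Ingrid ends → Ingrid and Hannah overlap.
Hannah starts before Kenji ends → Kenji and Hannah overlap.
Overlapping pairs: Hannah & Ingrid, Hannah & Kenji, Ingrid & Kenji, Marcus & Yusuf — 4 in total.

4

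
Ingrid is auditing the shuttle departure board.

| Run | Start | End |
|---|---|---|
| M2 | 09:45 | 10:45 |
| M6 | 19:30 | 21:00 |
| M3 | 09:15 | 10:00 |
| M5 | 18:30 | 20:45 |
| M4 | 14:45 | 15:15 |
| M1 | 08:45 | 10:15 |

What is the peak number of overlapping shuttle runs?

Walk through starts and ends in time order (an end at T is processed before a start at T):
08:45 start M1 → 1
09:15 start M3 → 2
09:45 start M2 → 3
10:00 end M3 → 2
10:15 end M1 → 1
10:45 end M2 → 0
14:45 start M4 → 1
15:15 end M4 → 0
18:30 start M5 → 1
19:30 start M6 → 2
20:45 end M5 → 1
21:00 end M6 → 0
Peak is 3, at 09:45 (M1, M2, M3).

3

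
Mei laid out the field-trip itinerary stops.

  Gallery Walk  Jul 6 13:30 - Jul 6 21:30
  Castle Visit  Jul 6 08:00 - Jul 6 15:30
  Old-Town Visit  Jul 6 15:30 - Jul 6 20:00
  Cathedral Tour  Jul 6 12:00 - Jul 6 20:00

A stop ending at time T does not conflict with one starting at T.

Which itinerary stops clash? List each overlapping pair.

Sorted by start: Castle Visit, Cathedral Tour, Gallery Walk, Old-Town Visit.
Cathedral Tour starts before Castle Visit ends → Castle Visit and Cathedral Tour overlap.
Gallery Walk starts before Castle Visit ends → Castle Visit and Gallery Walk overlap.
Old-Town Visit starts exactly when Castle Visit ends (back-to-back, no overlap).
Gallery Walk starts before Cathedral Tour ends → Cathedral Tour and Gallery Walk overlap.
Old-Town Visit starts before Cathedral Tour ends → Cathedral Tour and Old-Town Visit overlap.
Old-Town Visit starts before Gallery Walk ends → Gallery Walk and Old-Town Visit overlap.

Castle Visit & Cathedral Tour, Castle Visit & Gallery Walk, Cathedral Tour & Gallery Walk, Cathedral Tour & Old-Town Visit, Gallery Walk & Old-Town Visit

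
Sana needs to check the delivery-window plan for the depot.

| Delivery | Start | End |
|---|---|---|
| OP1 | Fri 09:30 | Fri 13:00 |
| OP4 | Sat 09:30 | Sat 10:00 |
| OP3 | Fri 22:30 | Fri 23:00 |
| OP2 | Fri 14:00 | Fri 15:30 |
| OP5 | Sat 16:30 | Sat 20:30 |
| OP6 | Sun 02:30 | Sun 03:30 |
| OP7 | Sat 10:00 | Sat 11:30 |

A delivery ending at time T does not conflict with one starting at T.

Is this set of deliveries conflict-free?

Yes

Sorted by start: OP1, OP2, OP3, OP4, OP7, OP5, OP6.
OP2 starts after OP1 ends, so OP1 has no further overlaps.
OP3 starts after OP2 ends, so OP2 has no further overlaps.
OP4 starts after OP3 ends, so OP3 has no further overlaps.
OP7 starts exactly when OP4 ends (back-to-back, no overlap), so OP4 has no further overlaps.
OP5 starts after OP7 ends, so OP7 has no further overlaps.
OP6 starts after OP5 ends.
Every pair is clear; the schedule has no overlaps.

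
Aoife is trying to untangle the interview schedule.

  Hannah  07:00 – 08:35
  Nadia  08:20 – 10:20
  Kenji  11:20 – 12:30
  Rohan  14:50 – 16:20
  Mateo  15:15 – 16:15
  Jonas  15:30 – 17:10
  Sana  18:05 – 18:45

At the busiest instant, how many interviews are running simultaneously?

Sort all start/end points and keep a running count:
07:00 start Hannah → 1
08:20 start Nadia → 2
08:35 end Hannah → 1
10:20 end Nadia → 0
11:20 start Kenji → 1
12:30 end Kenji → 0
14:50 start Rohan → 1
15:15 start Mateo → 2
15:30 start Jonas → 3
16:15 end Mateo → 2
16:20 end Rohan → 1
17:10 end Jonas → 0
18:05 start Sana → 1
18:45 end Sana → 0
Peak is 3, at 15:30 (Jonas, Mateo, Rohan).

3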